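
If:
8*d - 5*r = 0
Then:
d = 5*r/8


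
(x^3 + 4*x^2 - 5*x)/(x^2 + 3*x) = (x^2 + 4*x - 5)/(x + 3)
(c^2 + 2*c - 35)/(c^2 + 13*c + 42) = (c - 5)/(c + 6)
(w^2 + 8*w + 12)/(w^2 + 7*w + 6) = (w + 2)/(w + 1)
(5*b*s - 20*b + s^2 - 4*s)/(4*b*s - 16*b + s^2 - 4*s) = (5*b + s)/(4*b + s)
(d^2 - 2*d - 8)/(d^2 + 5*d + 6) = (d - 4)/(d + 3)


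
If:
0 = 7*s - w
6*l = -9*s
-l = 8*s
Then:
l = 0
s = 0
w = 0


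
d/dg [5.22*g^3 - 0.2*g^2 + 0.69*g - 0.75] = 15.66*g^2 - 0.4*g + 0.69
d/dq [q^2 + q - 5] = 2*q + 1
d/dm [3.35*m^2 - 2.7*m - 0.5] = 6.7*m - 2.7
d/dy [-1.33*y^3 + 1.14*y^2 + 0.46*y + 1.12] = -3.99*y^2 + 2.28*y + 0.46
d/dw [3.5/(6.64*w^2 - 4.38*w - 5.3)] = (15.33 - 46.48*w)/(-6.64*w^2 + 4.38*w + 5.3)^2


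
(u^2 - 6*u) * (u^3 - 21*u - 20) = u^5 - 6*u^4 - 21*u^3 + 106*u^2 + 120*u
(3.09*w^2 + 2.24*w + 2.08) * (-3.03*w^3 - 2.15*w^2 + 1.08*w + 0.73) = -9.3627*w^5 - 13.4307*w^4 - 7.7812*w^3 + 0.202900000000001*w^2 + 3.8816*w + 1.5184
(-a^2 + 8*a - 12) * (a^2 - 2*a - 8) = -a^4 + 10*a^3 - 20*a^2 - 40*a + 96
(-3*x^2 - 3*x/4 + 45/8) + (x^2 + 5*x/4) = -2*x^2 + x/2 + 45/8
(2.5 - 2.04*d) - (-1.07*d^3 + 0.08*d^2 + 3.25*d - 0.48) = 1.07*d^3 - 0.08*d^2 - 5.29*d + 2.98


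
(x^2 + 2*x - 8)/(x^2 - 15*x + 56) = (x^2 + 2*x - 8)/(x^2 - 15*x + 56)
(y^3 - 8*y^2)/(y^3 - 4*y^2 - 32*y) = y/(y + 4)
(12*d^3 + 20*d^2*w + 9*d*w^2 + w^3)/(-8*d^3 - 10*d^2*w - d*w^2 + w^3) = (6*d + w)/(-4*d + w)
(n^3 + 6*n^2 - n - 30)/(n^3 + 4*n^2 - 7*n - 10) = (n + 3)/(n + 1)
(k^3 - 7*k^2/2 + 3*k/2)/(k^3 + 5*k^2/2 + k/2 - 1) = k*(k - 3)/(k^2 + 3*k + 2)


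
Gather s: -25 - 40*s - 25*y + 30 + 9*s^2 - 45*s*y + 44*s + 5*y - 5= 9*s^2 + s*(4 - 45*y) - 20*y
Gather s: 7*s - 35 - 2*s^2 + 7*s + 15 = -2*s^2 + 14*s - 20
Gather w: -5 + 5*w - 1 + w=6*w - 6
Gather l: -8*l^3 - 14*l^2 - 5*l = -8*l^3 - 14*l^2 - 5*l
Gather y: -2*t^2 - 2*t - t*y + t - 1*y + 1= -2*t^2 - t + y*(-t - 1) + 1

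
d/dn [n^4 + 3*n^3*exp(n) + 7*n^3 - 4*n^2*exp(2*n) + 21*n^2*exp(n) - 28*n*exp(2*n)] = 3*n^3*exp(n) + 4*n^3 - 8*n^2*exp(2*n) + 30*n^2*exp(n) + 21*n^2 - 64*n*exp(2*n) + 42*n*exp(n) - 28*exp(2*n)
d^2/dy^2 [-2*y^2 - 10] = -4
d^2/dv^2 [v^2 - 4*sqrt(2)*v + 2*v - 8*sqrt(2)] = 2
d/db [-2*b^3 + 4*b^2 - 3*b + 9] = -6*b^2 + 8*b - 3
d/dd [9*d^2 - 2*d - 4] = 18*d - 2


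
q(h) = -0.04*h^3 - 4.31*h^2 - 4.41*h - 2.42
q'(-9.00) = 63.45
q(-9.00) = -282.68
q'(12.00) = -125.13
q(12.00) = -745.10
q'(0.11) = -5.36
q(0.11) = -2.96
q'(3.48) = -35.86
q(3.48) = -71.65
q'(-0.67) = 1.31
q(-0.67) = -1.39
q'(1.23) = -15.19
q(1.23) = -14.44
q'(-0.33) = -1.58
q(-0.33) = -1.43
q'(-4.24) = 29.98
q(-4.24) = -58.16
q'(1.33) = -16.09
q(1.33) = -16.00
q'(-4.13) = 29.14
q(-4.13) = -54.90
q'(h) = -0.12*h^2 - 8.62*h - 4.41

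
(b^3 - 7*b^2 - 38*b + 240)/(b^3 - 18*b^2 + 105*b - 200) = (b + 6)/(b - 5)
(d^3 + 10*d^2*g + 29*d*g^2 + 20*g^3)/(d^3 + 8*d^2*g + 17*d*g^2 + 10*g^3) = (d + 4*g)/(d + 2*g)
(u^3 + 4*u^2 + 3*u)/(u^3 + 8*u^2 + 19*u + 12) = u/(u + 4)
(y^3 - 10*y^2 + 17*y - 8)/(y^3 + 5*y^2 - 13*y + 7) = (y - 8)/(y + 7)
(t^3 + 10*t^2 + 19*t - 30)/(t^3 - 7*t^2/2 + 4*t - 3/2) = 2*(t^2 + 11*t + 30)/(2*t^2 - 5*t + 3)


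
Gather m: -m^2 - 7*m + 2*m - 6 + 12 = -m^2 - 5*m + 6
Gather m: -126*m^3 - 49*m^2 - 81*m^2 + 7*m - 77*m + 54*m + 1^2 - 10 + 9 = -126*m^3 - 130*m^2 - 16*m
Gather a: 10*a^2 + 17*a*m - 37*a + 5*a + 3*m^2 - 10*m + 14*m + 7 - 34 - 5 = 10*a^2 + a*(17*m - 32) + 3*m^2 + 4*m - 32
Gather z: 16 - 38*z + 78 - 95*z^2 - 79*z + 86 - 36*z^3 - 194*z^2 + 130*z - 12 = -36*z^3 - 289*z^2 + 13*z + 168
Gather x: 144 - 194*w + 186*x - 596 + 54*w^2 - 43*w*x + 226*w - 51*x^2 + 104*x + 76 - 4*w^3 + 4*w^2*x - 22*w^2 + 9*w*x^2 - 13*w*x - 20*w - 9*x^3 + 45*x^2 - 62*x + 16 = -4*w^3 + 32*w^2 + 12*w - 9*x^3 + x^2*(9*w - 6) + x*(4*w^2 - 56*w + 228) - 360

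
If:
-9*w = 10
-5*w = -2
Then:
No Solution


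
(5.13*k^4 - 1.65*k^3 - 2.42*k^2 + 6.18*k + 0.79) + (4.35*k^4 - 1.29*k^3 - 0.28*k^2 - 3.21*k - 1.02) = 9.48*k^4 - 2.94*k^3 - 2.7*k^2 + 2.97*k - 0.23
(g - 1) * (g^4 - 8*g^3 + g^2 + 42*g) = g^5 - 9*g^4 + 9*g^3 + 41*g^2 - 42*g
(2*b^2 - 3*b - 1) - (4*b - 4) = 2*b^2 - 7*b + 3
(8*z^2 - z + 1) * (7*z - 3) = 56*z^3 - 31*z^2 + 10*z - 3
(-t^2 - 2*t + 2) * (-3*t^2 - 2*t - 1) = 3*t^4 + 8*t^3 - t^2 - 2*t - 2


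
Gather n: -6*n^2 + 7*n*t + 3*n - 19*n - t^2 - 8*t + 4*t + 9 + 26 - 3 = -6*n^2 + n*(7*t - 16) - t^2 - 4*t + 32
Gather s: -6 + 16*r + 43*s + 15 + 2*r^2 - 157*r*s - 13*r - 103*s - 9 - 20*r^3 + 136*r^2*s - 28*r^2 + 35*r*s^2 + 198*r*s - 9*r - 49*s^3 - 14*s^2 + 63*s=-20*r^3 - 26*r^2 - 6*r - 49*s^3 + s^2*(35*r - 14) + s*(136*r^2 + 41*r + 3)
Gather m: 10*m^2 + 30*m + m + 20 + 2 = 10*m^2 + 31*m + 22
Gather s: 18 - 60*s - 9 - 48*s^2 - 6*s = -48*s^2 - 66*s + 9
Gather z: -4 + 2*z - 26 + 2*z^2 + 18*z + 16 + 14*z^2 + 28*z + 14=16*z^2 + 48*z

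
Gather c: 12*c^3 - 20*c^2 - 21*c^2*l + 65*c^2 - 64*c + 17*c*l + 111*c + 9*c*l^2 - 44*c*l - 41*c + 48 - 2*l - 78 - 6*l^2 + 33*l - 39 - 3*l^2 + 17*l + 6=12*c^3 + c^2*(45 - 21*l) + c*(9*l^2 - 27*l + 6) - 9*l^2 + 48*l - 63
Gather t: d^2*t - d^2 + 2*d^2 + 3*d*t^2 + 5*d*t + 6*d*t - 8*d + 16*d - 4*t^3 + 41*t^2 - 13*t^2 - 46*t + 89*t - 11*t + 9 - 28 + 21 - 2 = d^2 + 8*d - 4*t^3 + t^2*(3*d + 28) + t*(d^2 + 11*d + 32)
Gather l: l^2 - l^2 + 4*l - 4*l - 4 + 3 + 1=0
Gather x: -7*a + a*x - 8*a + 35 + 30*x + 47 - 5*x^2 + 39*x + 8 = -15*a - 5*x^2 + x*(a + 69) + 90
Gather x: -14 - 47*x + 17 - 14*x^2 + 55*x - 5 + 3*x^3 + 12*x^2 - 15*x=3*x^3 - 2*x^2 - 7*x - 2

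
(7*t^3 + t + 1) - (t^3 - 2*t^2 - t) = 6*t^3 + 2*t^2 + 2*t + 1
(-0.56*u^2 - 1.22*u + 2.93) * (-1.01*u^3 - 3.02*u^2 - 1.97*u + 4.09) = 0.5656*u^5 + 2.9234*u^4 + 1.8283*u^3 - 8.7356*u^2 - 10.7619*u + 11.9837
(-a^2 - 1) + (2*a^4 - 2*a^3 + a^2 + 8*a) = 2*a^4 - 2*a^3 + 8*a - 1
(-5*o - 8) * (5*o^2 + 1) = -25*o^3 - 40*o^2 - 5*o - 8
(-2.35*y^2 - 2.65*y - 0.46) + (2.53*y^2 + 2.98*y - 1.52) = 0.18*y^2 + 0.33*y - 1.98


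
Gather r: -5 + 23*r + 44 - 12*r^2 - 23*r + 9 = 48 - 12*r^2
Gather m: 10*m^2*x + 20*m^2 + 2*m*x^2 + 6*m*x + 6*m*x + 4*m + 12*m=m^2*(10*x + 20) + m*(2*x^2 + 12*x + 16)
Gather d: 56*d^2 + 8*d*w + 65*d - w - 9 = 56*d^2 + d*(8*w + 65) - w - 9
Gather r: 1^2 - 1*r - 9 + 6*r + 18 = 5*r + 10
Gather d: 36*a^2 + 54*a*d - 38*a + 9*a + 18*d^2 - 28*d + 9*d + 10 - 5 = 36*a^2 - 29*a + 18*d^2 + d*(54*a - 19) + 5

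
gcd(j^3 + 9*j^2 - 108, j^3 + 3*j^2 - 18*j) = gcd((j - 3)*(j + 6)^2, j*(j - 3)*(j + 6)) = j^2 + 3*j - 18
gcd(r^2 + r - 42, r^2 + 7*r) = r + 7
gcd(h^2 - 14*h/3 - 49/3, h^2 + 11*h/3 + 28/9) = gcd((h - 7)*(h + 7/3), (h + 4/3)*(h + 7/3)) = h + 7/3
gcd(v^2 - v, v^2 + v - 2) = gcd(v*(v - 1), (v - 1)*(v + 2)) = v - 1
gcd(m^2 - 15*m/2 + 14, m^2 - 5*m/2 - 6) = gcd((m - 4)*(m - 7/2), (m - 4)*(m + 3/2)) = m - 4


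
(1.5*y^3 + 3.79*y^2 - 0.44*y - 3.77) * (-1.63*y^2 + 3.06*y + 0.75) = -2.445*y^5 - 1.5877*y^4 + 13.4396*y^3 + 7.6412*y^2 - 11.8662*y - 2.8275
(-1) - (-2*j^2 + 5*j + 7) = 2*j^2 - 5*j - 8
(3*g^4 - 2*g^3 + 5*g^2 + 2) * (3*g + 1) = 9*g^5 - 3*g^4 + 13*g^3 + 5*g^2 + 6*g + 2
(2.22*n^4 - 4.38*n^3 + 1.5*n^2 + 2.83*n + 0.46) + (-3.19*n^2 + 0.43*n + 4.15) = 2.22*n^4 - 4.38*n^3 - 1.69*n^2 + 3.26*n + 4.61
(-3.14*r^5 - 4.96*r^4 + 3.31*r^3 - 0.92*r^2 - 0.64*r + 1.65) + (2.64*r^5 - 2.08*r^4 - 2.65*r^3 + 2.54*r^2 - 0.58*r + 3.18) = -0.5*r^5 - 7.04*r^4 + 0.66*r^3 + 1.62*r^2 - 1.22*r + 4.83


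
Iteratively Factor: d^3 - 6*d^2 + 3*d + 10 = (d + 1)*(d^2 - 7*d + 10) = (d - 2)*(d + 1)*(d - 5)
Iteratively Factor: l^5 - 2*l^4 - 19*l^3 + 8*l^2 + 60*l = (l - 2)*(l^4 - 19*l^2 - 30*l) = l*(l - 2)*(l^3 - 19*l - 30) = l*(l - 2)*(l + 2)*(l^2 - 2*l - 15) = l*(l - 2)*(l + 2)*(l + 3)*(l - 5)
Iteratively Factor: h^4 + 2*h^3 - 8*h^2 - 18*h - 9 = (h + 1)*(h^3 + h^2 - 9*h - 9) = (h - 3)*(h + 1)*(h^2 + 4*h + 3) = (h - 3)*(h + 1)^2*(h + 3)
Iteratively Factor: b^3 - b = (b - 1)*(b^2 + b) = (b - 1)*(b + 1)*(b)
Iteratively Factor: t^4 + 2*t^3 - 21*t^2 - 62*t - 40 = (t + 4)*(t^3 - 2*t^2 - 13*t - 10) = (t + 1)*(t + 4)*(t^2 - 3*t - 10) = (t + 1)*(t + 2)*(t + 4)*(t - 5)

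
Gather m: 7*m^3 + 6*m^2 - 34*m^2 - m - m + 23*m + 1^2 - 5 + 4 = 7*m^3 - 28*m^2 + 21*m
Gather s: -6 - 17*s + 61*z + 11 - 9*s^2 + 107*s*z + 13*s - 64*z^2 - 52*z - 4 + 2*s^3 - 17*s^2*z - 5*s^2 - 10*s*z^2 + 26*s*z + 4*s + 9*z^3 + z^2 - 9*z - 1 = 2*s^3 + s^2*(-17*z - 14) + s*(-10*z^2 + 133*z) + 9*z^3 - 63*z^2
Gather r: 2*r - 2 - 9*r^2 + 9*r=-9*r^2 + 11*r - 2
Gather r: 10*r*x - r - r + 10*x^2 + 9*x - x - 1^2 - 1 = r*(10*x - 2) + 10*x^2 + 8*x - 2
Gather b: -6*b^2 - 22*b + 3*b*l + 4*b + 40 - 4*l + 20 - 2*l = -6*b^2 + b*(3*l - 18) - 6*l + 60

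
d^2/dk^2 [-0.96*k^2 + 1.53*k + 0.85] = -1.92000000000000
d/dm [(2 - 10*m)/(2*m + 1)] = -14/(2*m + 1)^2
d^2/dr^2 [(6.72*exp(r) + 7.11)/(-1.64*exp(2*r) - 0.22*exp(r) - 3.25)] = (-18.074112*exp(4*r) - 74.067648*exp(3*r) + 207.209736*exp(2*r) + 156.045876*exp(r) - 65.89635)*exp(r)/(4.410944*exp(6*r) + 1.775136*exp(5*r) + 26.461728*exp(4*r) + 7.046248*exp(3*r) + 52.4394*exp(2*r) + 6.97125*exp(r) + 34.328125)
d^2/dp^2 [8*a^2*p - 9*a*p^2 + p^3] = -18*a + 6*p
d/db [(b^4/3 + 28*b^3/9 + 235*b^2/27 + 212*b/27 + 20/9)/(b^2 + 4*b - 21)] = 2*(9*b^5 + 96*b^4 - 42*b^3 - 2282*b^2 - 4995*b - 2346)/(27*(b^4 + 8*b^3 - 26*b^2 - 168*b + 441))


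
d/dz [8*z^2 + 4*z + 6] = 16*z + 4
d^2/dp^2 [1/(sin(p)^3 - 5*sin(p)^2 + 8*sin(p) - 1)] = (-9*sin(p)^6 + 55*sin(p)^5 - 104*sin(p)^4 + 31*sin(p)^3 + 154*sin(p)^2 - 242*sin(p) + 118)/(sin(p)^3 - 5*sin(p)^2 + 8*sin(p) - 1)^3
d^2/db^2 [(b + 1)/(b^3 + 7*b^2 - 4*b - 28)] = 2*((b + 1)*(3*b^2 + 14*b - 4)^2 + (-3*b^2 - 14*b - (b + 1)*(3*b + 7) + 4)*(b^3 + 7*b^2 - 4*b - 28))/(b^3 + 7*b^2 - 4*b - 28)^3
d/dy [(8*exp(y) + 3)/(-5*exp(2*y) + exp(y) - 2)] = ((8*exp(y) + 3)*(10*exp(y) - 1) - 40*exp(2*y) + 8*exp(y) - 16)*exp(y)/(5*exp(2*y) - exp(y) + 2)^2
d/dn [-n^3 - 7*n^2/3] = n*(-9*n - 14)/3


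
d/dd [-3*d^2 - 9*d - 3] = -6*d - 9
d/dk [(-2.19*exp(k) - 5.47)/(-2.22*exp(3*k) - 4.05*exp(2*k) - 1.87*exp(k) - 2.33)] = (-(2.19*exp(k) + 5.47)*(6.66*exp(2*k) + 8.1*exp(k) + 1.87) + 4.8618*exp(3*k) + 8.8695*exp(2*k) + 4.0953*exp(k) + 5.1027)*exp(k)/(2.22*exp(3*k) + 4.05*exp(2*k) + 1.87*exp(k) + 2.33)^2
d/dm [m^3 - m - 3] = 3*m^2 - 1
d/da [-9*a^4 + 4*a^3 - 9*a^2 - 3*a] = -36*a^3 + 12*a^2 - 18*a - 3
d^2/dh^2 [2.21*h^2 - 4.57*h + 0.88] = 4.42000000000000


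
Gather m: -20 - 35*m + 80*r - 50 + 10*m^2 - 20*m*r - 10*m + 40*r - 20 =10*m^2 + m*(-20*r - 45) + 120*r - 90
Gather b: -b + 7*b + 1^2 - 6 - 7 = 6*b - 12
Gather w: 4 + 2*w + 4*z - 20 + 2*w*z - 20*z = w*(2*z + 2) - 16*z - 16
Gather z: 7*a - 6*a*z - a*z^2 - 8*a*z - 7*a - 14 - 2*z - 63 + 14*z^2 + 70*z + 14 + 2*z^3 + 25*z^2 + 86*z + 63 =2*z^3 + z^2*(39 - a) + z*(154 - 14*a)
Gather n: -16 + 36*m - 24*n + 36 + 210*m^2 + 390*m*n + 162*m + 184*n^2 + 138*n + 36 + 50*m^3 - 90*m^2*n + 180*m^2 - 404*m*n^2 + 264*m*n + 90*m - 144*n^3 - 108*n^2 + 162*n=50*m^3 + 390*m^2 + 288*m - 144*n^3 + n^2*(76 - 404*m) + n*(-90*m^2 + 654*m + 276) + 56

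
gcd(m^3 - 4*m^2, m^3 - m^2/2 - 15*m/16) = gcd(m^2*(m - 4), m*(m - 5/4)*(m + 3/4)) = m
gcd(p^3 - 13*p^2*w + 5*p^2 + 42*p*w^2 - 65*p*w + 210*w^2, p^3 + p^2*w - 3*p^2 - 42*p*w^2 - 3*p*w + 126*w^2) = p - 6*w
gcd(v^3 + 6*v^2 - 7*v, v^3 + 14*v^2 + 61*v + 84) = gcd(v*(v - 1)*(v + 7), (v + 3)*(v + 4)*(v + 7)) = v + 7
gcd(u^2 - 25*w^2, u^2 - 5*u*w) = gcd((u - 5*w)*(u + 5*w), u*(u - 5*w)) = u - 5*w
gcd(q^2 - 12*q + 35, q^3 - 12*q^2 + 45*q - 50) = q - 5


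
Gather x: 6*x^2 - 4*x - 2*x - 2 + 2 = 6*x^2 - 6*x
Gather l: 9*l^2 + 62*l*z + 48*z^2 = 9*l^2 + 62*l*z + 48*z^2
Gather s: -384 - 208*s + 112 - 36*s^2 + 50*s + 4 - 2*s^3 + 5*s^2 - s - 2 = -2*s^3 - 31*s^2 - 159*s - 270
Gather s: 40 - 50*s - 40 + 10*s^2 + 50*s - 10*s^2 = 0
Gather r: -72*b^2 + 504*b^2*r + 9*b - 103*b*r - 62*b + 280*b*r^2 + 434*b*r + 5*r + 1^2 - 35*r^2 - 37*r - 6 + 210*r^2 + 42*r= -72*b^2 - 53*b + r^2*(280*b + 175) + r*(504*b^2 + 331*b + 10) - 5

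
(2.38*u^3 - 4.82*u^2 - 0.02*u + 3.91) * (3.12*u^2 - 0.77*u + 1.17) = 7.4256*u^5 - 16.871*u^4 + 6.4336*u^3 + 6.5752*u^2 - 3.0341*u + 4.5747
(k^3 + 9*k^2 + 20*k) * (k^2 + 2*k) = k^5 + 11*k^4 + 38*k^3 + 40*k^2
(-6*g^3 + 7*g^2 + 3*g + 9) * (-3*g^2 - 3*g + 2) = 18*g^5 - 3*g^4 - 42*g^3 - 22*g^2 - 21*g + 18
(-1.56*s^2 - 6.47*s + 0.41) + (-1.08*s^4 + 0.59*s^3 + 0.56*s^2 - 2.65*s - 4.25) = -1.08*s^4 + 0.59*s^3 - 1.0*s^2 - 9.12*s - 3.84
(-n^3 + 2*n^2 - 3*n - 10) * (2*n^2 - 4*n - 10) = -2*n^5 + 8*n^4 - 4*n^3 - 28*n^2 + 70*n + 100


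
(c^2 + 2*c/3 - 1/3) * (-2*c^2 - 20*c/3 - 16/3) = -2*c^4 - 8*c^3 - 82*c^2/9 - 4*c/3 + 16/9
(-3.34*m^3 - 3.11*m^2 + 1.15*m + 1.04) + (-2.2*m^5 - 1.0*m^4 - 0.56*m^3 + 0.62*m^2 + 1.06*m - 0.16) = -2.2*m^5 - 1.0*m^4 - 3.9*m^3 - 2.49*m^2 + 2.21*m + 0.88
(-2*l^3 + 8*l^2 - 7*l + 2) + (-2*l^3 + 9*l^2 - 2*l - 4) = -4*l^3 + 17*l^2 - 9*l - 2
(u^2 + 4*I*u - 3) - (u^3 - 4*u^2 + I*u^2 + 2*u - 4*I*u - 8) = -u^3 + 5*u^2 - I*u^2 - 2*u + 8*I*u + 5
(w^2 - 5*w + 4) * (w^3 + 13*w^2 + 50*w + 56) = w^5 + 8*w^4 - 11*w^3 - 142*w^2 - 80*w + 224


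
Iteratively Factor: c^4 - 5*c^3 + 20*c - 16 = (c - 4)*(c^3 - c^2 - 4*c + 4) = (c - 4)*(c - 2)*(c^2 + c - 2) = (c - 4)*(c - 2)*(c - 1)*(c + 2)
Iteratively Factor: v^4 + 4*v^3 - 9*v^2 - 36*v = (v - 3)*(v^3 + 7*v^2 + 12*v) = v*(v - 3)*(v^2 + 7*v + 12) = v*(v - 3)*(v + 4)*(v + 3)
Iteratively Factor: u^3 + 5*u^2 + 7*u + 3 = (u + 1)*(u^2 + 4*u + 3) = (u + 1)*(u + 3)*(u + 1)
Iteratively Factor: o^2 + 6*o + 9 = (o + 3)*(o + 3)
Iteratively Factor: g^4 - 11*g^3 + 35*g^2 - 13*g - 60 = (g + 1)*(g^3 - 12*g^2 + 47*g - 60) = (g - 3)*(g + 1)*(g^2 - 9*g + 20) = (g - 5)*(g - 3)*(g + 1)*(g - 4)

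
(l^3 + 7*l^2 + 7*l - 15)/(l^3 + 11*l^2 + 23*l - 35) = (l + 3)/(l + 7)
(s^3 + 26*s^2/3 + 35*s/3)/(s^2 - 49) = s*(3*s + 5)/(3*(s - 7))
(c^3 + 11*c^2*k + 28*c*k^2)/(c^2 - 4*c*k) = (c^2 + 11*c*k + 28*k^2)/(c - 4*k)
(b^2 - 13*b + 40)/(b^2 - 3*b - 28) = (-b^2 + 13*b - 40)/(-b^2 + 3*b + 28)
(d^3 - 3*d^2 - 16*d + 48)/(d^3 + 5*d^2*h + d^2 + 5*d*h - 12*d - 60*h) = (d - 4)/(d + 5*h)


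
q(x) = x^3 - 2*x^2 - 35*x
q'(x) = 3*x^2 - 4*x - 35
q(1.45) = -51.91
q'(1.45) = -34.49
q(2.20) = -76.03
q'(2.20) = -29.28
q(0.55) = -19.69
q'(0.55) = -36.29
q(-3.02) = 59.92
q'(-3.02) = 4.44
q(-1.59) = 46.57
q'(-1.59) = -21.06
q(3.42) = -103.09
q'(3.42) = -13.59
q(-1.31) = 40.17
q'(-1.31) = -24.61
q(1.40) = -50.18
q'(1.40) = -34.72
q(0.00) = 0.00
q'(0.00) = -35.00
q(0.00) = 0.00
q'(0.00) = -35.00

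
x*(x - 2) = x^2 - 2*x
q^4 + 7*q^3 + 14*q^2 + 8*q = q*(q + 1)*(q + 2)*(q + 4)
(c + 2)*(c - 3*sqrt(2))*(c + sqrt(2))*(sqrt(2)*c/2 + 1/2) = sqrt(2)*c^4/2 - 3*c^3/2 + sqrt(2)*c^3 - 4*sqrt(2)*c^2 - 3*c^2 - 8*sqrt(2)*c - 3*c - 6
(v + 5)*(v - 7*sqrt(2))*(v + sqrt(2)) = v^3 - 6*sqrt(2)*v^2 + 5*v^2 - 30*sqrt(2)*v - 14*v - 70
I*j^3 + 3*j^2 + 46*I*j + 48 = (j - 8*I)*(j + 6*I)*(I*j + 1)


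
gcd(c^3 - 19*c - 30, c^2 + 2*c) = c + 2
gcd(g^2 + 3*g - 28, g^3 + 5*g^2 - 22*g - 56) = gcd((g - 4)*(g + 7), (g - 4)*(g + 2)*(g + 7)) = g^2 + 3*g - 28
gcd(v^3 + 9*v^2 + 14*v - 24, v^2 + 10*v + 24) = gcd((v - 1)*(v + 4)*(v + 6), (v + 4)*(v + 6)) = v^2 + 10*v + 24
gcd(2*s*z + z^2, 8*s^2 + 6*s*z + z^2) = 2*s + z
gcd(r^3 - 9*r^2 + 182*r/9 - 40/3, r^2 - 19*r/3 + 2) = r - 6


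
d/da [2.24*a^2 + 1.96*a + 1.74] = 4.48*a + 1.96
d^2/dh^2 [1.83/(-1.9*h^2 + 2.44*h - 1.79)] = (13.2126*h^2 - 16.96776*h - 1.83*(3.8*h - 2.44)*(7.6*h - 4.88) + 12.44766)/(1.9*h^2 - 2.44*h + 1.79)^3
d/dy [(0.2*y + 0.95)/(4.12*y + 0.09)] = (-16.05152*y - 0.35064)/(4.12*y + 0.09)^3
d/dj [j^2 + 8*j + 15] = 2*j + 8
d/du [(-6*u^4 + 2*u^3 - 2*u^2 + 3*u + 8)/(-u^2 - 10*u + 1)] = (12*u^5 + 178*u^4 - 64*u^3 + 29*u^2 + 12*u + 83)/(u^4 + 20*u^3 + 98*u^2 - 20*u + 1)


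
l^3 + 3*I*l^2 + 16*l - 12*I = (l - 2*I)*(l - I)*(l + 6*I)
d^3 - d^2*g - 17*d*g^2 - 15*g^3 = (d - 5*g)*(d + g)*(d + 3*g)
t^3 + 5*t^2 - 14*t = t*(t - 2)*(t + 7)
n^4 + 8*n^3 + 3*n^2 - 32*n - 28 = (n - 2)*(n + 1)*(n + 2)*(n + 7)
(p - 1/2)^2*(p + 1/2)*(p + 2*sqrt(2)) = p^4 - p^3/2 + 2*sqrt(2)*p^3 - sqrt(2)*p^2 - p^2/4 - sqrt(2)*p/2 + p/8 + sqrt(2)/4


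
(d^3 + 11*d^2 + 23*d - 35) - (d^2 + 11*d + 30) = d^3 + 10*d^2 + 12*d - 65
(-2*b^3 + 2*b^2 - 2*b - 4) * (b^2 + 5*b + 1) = -2*b^5 - 8*b^4 + 6*b^3 - 12*b^2 - 22*b - 4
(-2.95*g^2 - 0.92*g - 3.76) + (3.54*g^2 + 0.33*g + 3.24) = 0.59*g^2 - 0.59*g - 0.52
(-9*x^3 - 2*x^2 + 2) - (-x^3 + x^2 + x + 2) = -8*x^3 - 3*x^2 - x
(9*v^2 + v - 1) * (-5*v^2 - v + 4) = -45*v^4 - 14*v^3 + 40*v^2 + 5*v - 4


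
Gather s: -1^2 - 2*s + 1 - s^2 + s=-s^2 - s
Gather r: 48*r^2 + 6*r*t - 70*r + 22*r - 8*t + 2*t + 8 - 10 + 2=48*r^2 + r*(6*t - 48) - 6*t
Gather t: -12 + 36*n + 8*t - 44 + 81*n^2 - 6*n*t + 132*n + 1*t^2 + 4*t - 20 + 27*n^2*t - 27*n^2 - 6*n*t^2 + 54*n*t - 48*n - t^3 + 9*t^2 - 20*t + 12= 54*n^2 + 120*n - t^3 + t^2*(10 - 6*n) + t*(27*n^2 + 48*n - 8) - 64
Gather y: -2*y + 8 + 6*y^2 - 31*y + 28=6*y^2 - 33*y + 36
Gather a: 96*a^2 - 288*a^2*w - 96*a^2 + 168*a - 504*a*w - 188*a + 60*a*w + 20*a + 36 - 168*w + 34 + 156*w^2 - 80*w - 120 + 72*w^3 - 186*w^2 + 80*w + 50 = -288*a^2*w - 444*a*w + 72*w^3 - 30*w^2 - 168*w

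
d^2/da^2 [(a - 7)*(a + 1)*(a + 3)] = 6*a - 6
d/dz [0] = 0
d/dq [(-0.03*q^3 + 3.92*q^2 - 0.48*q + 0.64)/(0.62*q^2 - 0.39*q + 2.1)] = (-0.0186*q^4 + 0.0233999999999996*q^3 - 1.4202*q^2 + 15.6704*q - 0.7584)/(0.3844*q^4 - 0.4836*q^3 + 2.7561*q^2 - 1.638*q + 4.41)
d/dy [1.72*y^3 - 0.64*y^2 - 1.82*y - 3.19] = 5.16*y^2 - 1.28*y - 1.82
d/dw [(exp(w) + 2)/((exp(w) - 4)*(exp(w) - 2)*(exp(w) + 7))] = (-2*exp(3*w) - 7*exp(2*w) - 4*exp(w) + 124)*exp(w)/(exp(6*w) + 2*exp(5*w) - 67*exp(4*w) + 44*exp(3*w) + 1268*exp(2*w) - 3808*exp(w) + 3136)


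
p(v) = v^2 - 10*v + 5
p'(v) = 2*v - 10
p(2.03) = -11.18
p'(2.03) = -5.94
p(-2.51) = 36.40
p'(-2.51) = -15.02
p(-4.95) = 79.00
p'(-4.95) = -19.90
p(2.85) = -15.38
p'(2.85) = -4.30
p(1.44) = -7.33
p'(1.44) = -7.12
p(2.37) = -13.08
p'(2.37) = -5.26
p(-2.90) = 42.41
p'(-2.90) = -15.80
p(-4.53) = 70.82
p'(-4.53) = -19.06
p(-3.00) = 44.00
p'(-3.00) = -16.00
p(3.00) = -16.00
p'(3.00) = -4.00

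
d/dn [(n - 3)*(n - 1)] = 2*n - 4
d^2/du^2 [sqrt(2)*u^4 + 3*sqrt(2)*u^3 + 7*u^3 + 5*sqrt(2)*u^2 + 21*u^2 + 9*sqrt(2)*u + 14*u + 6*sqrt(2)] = 12*sqrt(2)*u^2 + 18*sqrt(2)*u + 42*u + 10*sqrt(2) + 42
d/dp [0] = 0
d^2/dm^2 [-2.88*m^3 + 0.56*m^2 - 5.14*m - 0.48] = 1.12 - 17.28*m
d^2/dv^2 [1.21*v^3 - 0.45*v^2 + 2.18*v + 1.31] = 7.26*v - 0.9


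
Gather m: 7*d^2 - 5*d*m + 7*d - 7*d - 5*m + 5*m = 7*d^2 - 5*d*m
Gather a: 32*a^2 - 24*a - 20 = 32*a^2 - 24*a - 20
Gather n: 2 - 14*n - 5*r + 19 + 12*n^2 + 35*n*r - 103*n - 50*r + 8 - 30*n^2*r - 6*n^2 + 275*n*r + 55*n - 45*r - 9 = n^2*(6 - 30*r) + n*(310*r - 62) - 100*r + 20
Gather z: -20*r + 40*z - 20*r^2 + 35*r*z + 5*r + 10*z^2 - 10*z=-20*r^2 - 15*r + 10*z^2 + z*(35*r + 30)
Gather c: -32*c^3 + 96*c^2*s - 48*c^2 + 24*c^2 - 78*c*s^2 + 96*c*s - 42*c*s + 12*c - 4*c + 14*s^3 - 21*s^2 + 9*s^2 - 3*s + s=-32*c^3 + c^2*(96*s - 24) + c*(-78*s^2 + 54*s + 8) + 14*s^3 - 12*s^2 - 2*s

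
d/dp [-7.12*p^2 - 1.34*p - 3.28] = -14.24*p - 1.34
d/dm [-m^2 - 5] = -2*m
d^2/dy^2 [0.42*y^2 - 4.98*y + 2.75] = 0.840000000000000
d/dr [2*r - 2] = 2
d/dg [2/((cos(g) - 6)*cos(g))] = 4*(cos(g) - 3)*sin(g)/((cos(g) - 6)^2*cos(g)^2)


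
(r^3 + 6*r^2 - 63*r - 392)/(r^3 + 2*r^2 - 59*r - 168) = (r + 7)/(r + 3)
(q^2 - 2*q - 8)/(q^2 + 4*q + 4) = (q - 4)/(q + 2)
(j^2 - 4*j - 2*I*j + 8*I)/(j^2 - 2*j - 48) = (-j^2 + 4*j + 2*I*j - 8*I)/(-j^2 + 2*j + 48)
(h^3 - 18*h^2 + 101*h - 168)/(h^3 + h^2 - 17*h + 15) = (h^2 - 15*h + 56)/(h^2 + 4*h - 5)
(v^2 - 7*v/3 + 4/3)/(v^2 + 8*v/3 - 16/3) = (v - 1)/(v + 4)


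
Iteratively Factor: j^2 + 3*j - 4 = (j + 4)*(j - 1)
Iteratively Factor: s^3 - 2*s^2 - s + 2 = (s + 1)*(s^2 - 3*s + 2) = (s - 1)*(s + 1)*(s - 2)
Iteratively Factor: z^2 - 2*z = (z)*(z - 2)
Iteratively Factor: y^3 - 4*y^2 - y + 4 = (y - 4)*(y^2 - 1) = (y - 4)*(y + 1)*(y - 1)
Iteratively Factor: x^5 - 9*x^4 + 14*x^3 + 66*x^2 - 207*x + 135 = (x - 1)*(x^4 - 8*x^3 + 6*x^2 + 72*x - 135) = (x - 3)*(x - 1)*(x^3 - 5*x^2 - 9*x + 45) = (x - 3)*(x - 1)*(x + 3)*(x^2 - 8*x + 15) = (x - 3)^2*(x - 1)*(x + 3)*(x - 5)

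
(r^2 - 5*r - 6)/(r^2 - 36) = (r + 1)/(r + 6)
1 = 1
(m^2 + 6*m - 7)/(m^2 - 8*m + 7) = (m + 7)/(m - 7)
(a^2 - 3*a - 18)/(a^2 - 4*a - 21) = (a - 6)/(a - 7)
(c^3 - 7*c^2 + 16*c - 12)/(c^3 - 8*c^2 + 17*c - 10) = (c^2 - 5*c + 6)/(c^2 - 6*c + 5)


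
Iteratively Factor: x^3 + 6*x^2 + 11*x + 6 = (x + 1)*(x^2 + 5*x + 6) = (x + 1)*(x + 2)*(x + 3)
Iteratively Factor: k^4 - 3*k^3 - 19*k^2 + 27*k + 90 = (k - 3)*(k^3 - 19*k - 30) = (k - 5)*(k - 3)*(k^2 + 5*k + 6) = (k - 5)*(k - 3)*(k + 3)*(k + 2)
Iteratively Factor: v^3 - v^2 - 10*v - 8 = (v + 2)*(v^2 - 3*v - 4) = (v + 1)*(v + 2)*(v - 4)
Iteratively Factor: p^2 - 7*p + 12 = (p - 3)*(p - 4)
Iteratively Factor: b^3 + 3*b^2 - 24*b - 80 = (b + 4)*(b^2 - b - 20) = (b - 5)*(b + 4)*(b + 4)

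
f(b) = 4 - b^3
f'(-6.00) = -108.00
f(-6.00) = 220.00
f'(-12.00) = -432.00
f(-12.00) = 1732.00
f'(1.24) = -4.61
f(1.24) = 2.09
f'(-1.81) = -9.83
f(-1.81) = 9.93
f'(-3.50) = -36.75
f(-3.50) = 46.88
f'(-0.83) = -2.07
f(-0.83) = 4.57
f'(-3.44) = -35.50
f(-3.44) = 44.71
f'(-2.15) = -13.87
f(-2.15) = 13.94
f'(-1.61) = -7.78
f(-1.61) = 8.17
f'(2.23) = -14.92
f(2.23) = -7.09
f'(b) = -3*b^2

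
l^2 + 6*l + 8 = (l + 2)*(l + 4)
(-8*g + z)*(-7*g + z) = 56*g^2 - 15*g*z + z^2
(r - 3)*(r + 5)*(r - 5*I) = r^3 + 2*r^2 - 5*I*r^2 - 15*r - 10*I*r + 75*I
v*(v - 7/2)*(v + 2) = v^3 - 3*v^2/2 - 7*v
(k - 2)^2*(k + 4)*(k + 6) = k^4 + 6*k^3 - 12*k^2 - 56*k + 96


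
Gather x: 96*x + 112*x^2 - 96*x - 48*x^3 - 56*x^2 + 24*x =-48*x^3 + 56*x^2 + 24*x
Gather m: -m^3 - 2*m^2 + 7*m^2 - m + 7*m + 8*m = -m^3 + 5*m^2 + 14*m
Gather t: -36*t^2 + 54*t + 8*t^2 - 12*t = -28*t^2 + 42*t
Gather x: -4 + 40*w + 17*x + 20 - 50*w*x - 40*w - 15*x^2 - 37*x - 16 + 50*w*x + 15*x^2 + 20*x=0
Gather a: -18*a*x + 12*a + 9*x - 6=a*(12 - 18*x) + 9*x - 6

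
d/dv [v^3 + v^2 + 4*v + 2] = 3*v^2 + 2*v + 4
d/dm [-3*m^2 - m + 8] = -6*m - 1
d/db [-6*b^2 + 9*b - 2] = 9 - 12*b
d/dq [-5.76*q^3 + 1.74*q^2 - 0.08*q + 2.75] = -17.28*q^2 + 3.48*q - 0.08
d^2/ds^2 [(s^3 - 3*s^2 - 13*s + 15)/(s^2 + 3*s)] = 10/s^3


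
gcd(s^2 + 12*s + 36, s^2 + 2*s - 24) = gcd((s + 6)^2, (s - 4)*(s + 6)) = s + 6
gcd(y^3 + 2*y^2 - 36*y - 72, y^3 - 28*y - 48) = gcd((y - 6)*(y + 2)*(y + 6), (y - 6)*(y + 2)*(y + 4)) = y^2 - 4*y - 12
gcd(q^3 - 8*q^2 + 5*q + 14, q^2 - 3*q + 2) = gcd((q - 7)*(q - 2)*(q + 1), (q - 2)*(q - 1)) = q - 2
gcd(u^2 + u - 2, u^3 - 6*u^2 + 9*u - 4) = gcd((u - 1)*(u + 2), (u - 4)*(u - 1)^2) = u - 1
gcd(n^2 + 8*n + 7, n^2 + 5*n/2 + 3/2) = n + 1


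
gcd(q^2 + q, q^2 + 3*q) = q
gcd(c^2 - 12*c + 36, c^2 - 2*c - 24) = c - 6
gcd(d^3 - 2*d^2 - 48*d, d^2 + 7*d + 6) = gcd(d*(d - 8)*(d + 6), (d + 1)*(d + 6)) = d + 6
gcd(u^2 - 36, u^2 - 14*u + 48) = u - 6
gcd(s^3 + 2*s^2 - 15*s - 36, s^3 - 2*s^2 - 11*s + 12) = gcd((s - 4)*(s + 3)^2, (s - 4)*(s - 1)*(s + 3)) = s^2 - s - 12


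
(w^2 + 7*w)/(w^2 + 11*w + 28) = w/(w + 4)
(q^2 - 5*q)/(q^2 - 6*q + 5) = q/(q - 1)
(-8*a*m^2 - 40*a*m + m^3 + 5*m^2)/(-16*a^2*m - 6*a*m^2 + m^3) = (m + 5)/(2*a + m)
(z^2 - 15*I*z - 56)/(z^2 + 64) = (z - 7*I)/(z + 8*I)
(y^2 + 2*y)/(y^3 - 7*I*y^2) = (y + 2)/(y*(y - 7*I))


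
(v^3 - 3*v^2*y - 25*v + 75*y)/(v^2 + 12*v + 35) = (v^2 - 3*v*y - 5*v + 15*y)/(v + 7)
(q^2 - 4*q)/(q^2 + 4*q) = (q - 4)/(q + 4)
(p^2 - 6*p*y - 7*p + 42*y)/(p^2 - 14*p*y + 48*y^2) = (7 - p)/(-p + 8*y)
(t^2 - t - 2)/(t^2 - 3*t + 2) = (t + 1)/(t - 1)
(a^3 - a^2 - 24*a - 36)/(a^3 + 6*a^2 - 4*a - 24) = (a^2 - 3*a - 18)/(a^2 + 4*a - 12)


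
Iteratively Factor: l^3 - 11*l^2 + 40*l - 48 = (l - 4)*(l^2 - 7*l + 12) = (l - 4)^2*(l - 3)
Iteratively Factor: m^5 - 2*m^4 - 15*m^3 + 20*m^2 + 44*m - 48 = (m + 2)*(m^4 - 4*m^3 - 7*m^2 + 34*m - 24) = (m - 2)*(m + 2)*(m^3 - 2*m^2 - 11*m + 12) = (m - 2)*(m - 1)*(m + 2)*(m^2 - m - 12) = (m - 2)*(m - 1)*(m + 2)*(m + 3)*(m - 4)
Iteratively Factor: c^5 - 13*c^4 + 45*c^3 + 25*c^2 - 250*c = (c)*(c^4 - 13*c^3 + 45*c^2 + 25*c - 250) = c*(c - 5)*(c^3 - 8*c^2 + 5*c + 50) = c*(c - 5)^2*(c^2 - 3*c - 10) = c*(c - 5)^2*(c + 2)*(c - 5)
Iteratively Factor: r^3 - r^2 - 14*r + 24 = (r + 4)*(r^2 - 5*r + 6) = (r - 2)*(r + 4)*(r - 3)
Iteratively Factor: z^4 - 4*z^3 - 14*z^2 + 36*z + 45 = (z + 3)*(z^3 - 7*z^2 + 7*z + 15) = (z + 1)*(z + 3)*(z^2 - 8*z + 15) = (z - 3)*(z + 1)*(z + 3)*(z - 5)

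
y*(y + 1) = y^2 + y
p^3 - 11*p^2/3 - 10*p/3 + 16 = (p - 3)*(p - 8/3)*(p + 2)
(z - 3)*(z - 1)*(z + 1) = z^3 - 3*z^2 - z + 3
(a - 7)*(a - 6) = a^2 - 13*a + 42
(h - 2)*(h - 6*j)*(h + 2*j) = h^3 - 4*h^2*j - 2*h^2 - 12*h*j^2 + 8*h*j + 24*j^2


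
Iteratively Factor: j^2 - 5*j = (j - 5)*(j)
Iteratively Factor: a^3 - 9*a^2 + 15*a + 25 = (a - 5)*(a^2 - 4*a - 5) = (a - 5)^2*(a + 1)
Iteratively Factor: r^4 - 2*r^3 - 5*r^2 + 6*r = (r + 2)*(r^3 - 4*r^2 + 3*r) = (r - 1)*(r + 2)*(r^2 - 3*r) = r*(r - 1)*(r + 2)*(r - 3)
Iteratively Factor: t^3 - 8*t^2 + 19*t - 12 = (t - 1)*(t^2 - 7*t + 12) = (t - 4)*(t - 1)*(t - 3)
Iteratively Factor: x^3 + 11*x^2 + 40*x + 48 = (x + 3)*(x^2 + 8*x + 16) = (x + 3)*(x + 4)*(x + 4)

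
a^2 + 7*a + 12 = (a + 3)*(a + 4)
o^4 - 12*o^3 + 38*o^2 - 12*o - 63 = (o - 7)*(o - 3)^2*(o + 1)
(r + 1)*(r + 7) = r^2 + 8*r + 7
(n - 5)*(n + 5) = n^2 - 25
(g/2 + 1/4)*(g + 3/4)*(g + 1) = g^3/2 + 9*g^2/8 + 13*g/16 + 3/16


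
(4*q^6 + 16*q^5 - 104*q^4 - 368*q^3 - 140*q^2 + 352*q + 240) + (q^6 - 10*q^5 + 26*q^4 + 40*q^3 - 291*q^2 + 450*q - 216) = 5*q^6 + 6*q^5 - 78*q^4 - 328*q^3 - 431*q^2 + 802*q + 24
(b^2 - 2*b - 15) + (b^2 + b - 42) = 2*b^2 - b - 57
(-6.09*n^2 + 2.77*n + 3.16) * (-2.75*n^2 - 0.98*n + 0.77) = 16.7475*n^4 - 1.6493*n^3 - 16.0939*n^2 - 0.9639*n + 2.4332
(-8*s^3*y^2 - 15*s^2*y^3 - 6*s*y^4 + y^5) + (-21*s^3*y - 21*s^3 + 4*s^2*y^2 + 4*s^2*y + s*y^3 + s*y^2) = -8*s^3*y^2 - 21*s^3*y - 21*s^3 - 15*s^2*y^3 + 4*s^2*y^2 + 4*s^2*y - 6*s*y^4 + s*y^3 + s*y^2 + y^5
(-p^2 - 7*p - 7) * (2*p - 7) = -2*p^3 - 7*p^2 + 35*p + 49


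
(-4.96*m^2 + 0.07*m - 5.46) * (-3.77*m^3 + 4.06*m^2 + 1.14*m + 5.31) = 18.6992*m^5 - 20.4015*m^4 + 15.214*m^3 - 48.4254*m^2 - 5.8527*m - 28.9926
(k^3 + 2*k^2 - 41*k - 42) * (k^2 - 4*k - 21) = k^5 - 2*k^4 - 70*k^3 + 80*k^2 + 1029*k + 882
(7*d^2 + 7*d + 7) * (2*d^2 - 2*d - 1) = 14*d^4 - 7*d^2 - 21*d - 7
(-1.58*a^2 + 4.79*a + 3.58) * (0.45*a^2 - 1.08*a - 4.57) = -0.711*a^4 + 3.8619*a^3 + 3.6584*a^2 - 25.7567*a - 16.3606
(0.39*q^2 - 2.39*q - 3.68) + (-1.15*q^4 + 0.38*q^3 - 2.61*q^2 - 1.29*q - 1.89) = -1.15*q^4 + 0.38*q^3 - 2.22*q^2 - 3.68*q - 5.57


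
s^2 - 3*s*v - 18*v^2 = (s - 6*v)*(s + 3*v)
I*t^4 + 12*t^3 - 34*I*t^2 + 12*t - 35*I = (t - 7*I)*(t - 5*I)*(t + I)*(I*t + 1)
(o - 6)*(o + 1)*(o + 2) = o^3 - 3*o^2 - 16*o - 12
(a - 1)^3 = a^3 - 3*a^2 + 3*a - 1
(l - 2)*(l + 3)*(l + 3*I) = l^3 + l^2 + 3*I*l^2 - 6*l + 3*I*l - 18*I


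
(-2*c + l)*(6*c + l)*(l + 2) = -12*c^2*l - 24*c^2 + 4*c*l^2 + 8*c*l + l^3 + 2*l^2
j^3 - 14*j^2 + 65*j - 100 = (j - 5)^2*(j - 4)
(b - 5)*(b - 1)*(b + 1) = b^3 - 5*b^2 - b + 5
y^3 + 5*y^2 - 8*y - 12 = (y - 2)*(y + 1)*(y + 6)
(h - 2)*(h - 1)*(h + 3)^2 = h^4 + 3*h^3 - 7*h^2 - 15*h + 18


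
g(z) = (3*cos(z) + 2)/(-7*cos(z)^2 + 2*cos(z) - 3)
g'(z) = (-14*sin(z)*cos(z) + 2*sin(z))*(3*cos(z) + 2)/(-7*cos(z)^2 + 2*cos(z) - 3)^2 - 3*sin(z)/(-7*cos(z)^2 + 2*cos(z) - 3) = (-21*cos(z)^2 - 28*cos(z) + 13)*sin(z)/(7*sin(z)^2 + 2*cos(z) - 10)^2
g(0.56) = -0.72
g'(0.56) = -0.34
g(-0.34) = -0.66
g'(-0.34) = 0.20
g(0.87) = -0.85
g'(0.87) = -0.49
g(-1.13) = -0.96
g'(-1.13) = 0.21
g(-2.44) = 0.03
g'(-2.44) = -0.19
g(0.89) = -0.86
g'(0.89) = -0.49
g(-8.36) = -0.10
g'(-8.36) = -0.60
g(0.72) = -0.78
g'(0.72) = -0.44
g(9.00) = 0.07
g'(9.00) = 0.08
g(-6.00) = -0.65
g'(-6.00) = -0.16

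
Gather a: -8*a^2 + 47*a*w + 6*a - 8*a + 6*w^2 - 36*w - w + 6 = -8*a^2 + a*(47*w - 2) + 6*w^2 - 37*w + 6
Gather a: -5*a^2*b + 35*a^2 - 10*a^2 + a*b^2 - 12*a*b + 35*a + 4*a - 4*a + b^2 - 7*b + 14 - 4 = a^2*(25 - 5*b) + a*(b^2 - 12*b + 35) + b^2 - 7*b + 10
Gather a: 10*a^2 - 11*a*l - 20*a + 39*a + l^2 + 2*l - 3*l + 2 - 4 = 10*a^2 + a*(19 - 11*l) + l^2 - l - 2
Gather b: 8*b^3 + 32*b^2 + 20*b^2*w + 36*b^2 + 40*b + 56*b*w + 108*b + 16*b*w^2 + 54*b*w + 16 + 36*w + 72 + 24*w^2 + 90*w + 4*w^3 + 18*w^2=8*b^3 + b^2*(20*w + 68) + b*(16*w^2 + 110*w + 148) + 4*w^3 + 42*w^2 + 126*w + 88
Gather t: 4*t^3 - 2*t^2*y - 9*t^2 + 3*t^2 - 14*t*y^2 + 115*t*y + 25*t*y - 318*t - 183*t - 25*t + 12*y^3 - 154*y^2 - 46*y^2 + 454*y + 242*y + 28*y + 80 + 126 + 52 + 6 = 4*t^3 + t^2*(-2*y - 6) + t*(-14*y^2 + 140*y - 526) + 12*y^3 - 200*y^2 + 724*y + 264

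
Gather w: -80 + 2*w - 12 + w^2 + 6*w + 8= w^2 + 8*w - 84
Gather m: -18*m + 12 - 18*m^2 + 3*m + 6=-18*m^2 - 15*m + 18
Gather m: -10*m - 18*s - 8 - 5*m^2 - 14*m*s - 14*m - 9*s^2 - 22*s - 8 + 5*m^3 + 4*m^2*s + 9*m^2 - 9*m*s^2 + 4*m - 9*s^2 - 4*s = 5*m^3 + m^2*(4*s + 4) + m*(-9*s^2 - 14*s - 20) - 18*s^2 - 44*s - 16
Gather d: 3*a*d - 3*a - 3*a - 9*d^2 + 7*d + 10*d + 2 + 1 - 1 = -6*a - 9*d^2 + d*(3*a + 17) + 2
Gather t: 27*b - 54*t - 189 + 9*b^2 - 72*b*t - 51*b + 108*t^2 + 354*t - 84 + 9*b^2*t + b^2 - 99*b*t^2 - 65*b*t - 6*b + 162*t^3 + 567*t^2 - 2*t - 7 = 10*b^2 - 30*b + 162*t^3 + t^2*(675 - 99*b) + t*(9*b^2 - 137*b + 298) - 280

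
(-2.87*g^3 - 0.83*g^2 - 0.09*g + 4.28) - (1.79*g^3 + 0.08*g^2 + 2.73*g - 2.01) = -4.66*g^3 - 0.91*g^2 - 2.82*g + 6.29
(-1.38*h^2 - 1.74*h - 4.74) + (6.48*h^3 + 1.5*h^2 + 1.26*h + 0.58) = 6.48*h^3 + 0.12*h^2 - 0.48*h - 4.16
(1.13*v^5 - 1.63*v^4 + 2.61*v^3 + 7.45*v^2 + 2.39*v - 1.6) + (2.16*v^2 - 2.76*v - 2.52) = 1.13*v^5 - 1.63*v^4 + 2.61*v^3 + 9.61*v^2 - 0.37*v - 4.12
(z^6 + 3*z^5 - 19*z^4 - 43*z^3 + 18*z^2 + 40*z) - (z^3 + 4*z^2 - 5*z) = z^6 + 3*z^5 - 19*z^4 - 44*z^3 + 14*z^2 + 45*z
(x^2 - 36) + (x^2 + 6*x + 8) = 2*x^2 + 6*x - 28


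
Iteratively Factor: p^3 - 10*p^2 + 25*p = (p)*(p^2 - 10*p + 25) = p*(p - 5)*(p - 5)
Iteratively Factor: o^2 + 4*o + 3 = (o + 3)*(o + 1)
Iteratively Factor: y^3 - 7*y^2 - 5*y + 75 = (y - 5)*(y^2 - 2*y - 15) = (y - 5)^2*(y + 3)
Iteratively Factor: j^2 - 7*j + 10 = (j - 2)*(j - 5)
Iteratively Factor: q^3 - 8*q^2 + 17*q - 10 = (q - 1)*(q^2 - 7*q + 10) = (q - 5)*(q - 1)*(q - 2)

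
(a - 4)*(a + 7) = a^2 + 3*a - 28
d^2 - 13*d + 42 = (d - 7)*(d - 6)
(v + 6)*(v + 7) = v^2 + 13*v + 42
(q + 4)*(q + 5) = q^2 + 9*q + 20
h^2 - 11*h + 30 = (h - 6)*(h - 5)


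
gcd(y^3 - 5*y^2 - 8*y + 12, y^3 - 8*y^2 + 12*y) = y - 6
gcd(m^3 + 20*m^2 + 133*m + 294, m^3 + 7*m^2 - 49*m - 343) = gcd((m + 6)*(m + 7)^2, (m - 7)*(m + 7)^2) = m^2 + 14*m + 49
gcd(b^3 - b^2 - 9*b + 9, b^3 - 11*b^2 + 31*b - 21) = b^2 - 4*b + 3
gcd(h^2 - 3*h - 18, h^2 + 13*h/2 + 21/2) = h + 3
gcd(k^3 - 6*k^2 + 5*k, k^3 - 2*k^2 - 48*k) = k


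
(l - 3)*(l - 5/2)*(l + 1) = l^3 - 9*l^2/2 + 2*l + 15/2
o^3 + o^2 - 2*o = o*(o - 1)*(o + 2)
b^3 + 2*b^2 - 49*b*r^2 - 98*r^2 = (b + 2)*(b - 7*r)*(b + 7*r)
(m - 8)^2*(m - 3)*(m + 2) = m^4 - 17*m^3 + 74*m^2 + 32*m - 384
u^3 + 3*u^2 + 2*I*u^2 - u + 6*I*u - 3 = (u + 3)*(u + I)^2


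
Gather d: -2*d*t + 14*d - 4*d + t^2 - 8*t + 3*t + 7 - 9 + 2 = d*(10 - 2*t) + t^2 - 5*t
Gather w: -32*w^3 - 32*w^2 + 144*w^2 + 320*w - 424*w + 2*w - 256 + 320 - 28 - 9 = -32*w^3 + 112*w^2 - 102*w + 27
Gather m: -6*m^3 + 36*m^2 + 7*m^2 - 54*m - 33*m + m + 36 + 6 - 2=-6*m^3 + 43*m^2 - 86*m + 40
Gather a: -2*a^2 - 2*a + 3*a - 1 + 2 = -2*a^2 + a + 1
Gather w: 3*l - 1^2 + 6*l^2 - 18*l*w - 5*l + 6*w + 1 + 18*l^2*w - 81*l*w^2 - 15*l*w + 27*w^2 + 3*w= 6*l^2 - 2*l + w^2*(27 - 81*l) + w*(18*l^2 - 33*l + 9)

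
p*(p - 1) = p^2 - p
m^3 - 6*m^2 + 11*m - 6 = (m - 3)*(m - 2)*(m - 1)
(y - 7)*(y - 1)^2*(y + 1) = y^4 - 8*y^3 + 6*y^2 + 8*y - 7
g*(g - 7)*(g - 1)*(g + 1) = g^4 - 7*g^3 - g^2 + 7*g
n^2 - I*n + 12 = (n - 4*I)*(n + 3*I)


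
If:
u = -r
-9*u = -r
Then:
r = 0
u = 0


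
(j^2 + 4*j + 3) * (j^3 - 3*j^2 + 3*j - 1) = j^5 + j^4 - 6*j^3 + 2*j^2 + 5*j - 3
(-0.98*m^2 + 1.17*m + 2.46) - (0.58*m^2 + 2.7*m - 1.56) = -1.56*m^2 - 1.53*m + 4.02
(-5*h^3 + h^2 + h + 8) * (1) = -5*h^3 + h^2 + h + 8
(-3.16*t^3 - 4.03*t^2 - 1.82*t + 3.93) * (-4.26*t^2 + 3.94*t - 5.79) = 13.4616*t^5 + 4.7174*t^4 + 10.1714*t^3 - 0.578900000000001*t^2 + 26.022*t - 22.7547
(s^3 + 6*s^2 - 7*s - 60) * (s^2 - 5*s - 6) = s^5 + s^4 - 43*s^3 - 61*s^2 + 342*s + 360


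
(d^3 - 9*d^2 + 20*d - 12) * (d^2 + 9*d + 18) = d^5 - 43*d^3 + 6*d^2 + 252*d - 216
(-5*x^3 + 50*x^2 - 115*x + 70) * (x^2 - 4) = -5*x^5 + 50*x^4 - 95*x^3 - 130*x^2 + 460*x - 280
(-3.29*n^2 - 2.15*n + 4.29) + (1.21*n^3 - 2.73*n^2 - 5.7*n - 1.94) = 1.21*n^3 - 6.02*n^2 - 7.85*n + 2.35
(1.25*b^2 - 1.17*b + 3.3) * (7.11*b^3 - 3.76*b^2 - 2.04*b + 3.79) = 8.8875*b^5 - 13.0187*b^4 + 25.3122*b^3 - 5.2837*b^2 - 11.1663*b + 12.507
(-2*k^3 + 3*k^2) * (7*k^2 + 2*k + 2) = -14*k^5 + 17*k^4 + 2*k^3 + 6*k^2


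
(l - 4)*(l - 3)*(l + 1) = l^3 - 6*l^2 + 5*l + 12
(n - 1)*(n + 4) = n^2 + 3*n - 4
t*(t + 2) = t^2 + 2*t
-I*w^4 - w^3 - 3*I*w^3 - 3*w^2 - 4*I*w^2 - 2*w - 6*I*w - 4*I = (w + 2)*(w - 2*I)*(w + I)*(-I*w - I)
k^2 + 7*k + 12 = (k + 3)*(k + 4)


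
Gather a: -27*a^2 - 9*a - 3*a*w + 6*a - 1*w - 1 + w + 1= -27*a^2 + a*(-3*w - 3)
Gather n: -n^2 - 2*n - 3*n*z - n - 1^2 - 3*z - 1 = -n^2 + n*(-3*z - 3) - 3*z - 2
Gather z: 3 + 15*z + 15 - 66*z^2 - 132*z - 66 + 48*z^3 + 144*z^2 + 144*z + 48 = 48*z^3 + 78*z^2 + 27*z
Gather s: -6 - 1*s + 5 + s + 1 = 0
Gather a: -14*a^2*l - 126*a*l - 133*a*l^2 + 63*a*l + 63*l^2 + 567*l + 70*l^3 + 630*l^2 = -14*a^2*l + a*(-133*l^2 - 63*l) + 70*l^3 + 693*l^2 + 567*l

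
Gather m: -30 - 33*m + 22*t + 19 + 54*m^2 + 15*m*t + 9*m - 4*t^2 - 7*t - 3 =54*m^2 + m*(15*t - 24) - 4*t^2 + 15*t - 14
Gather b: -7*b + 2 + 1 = 3 - 7*b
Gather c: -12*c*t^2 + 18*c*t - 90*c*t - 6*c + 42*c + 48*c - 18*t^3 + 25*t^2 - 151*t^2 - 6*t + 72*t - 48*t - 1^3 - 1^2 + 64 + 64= c*(-12*t^2 - 72*t + 84) - 18*t^3 - 126*t^2 + 18*t + 126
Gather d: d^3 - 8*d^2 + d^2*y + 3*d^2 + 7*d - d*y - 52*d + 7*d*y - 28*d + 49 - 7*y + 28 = d^3 + d^2*(y - 5) + d*(6*y - 73) - 7*y + 77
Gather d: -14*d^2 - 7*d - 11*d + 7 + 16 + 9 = -14*d^2 - 18*d + 32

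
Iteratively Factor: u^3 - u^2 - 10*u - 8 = (u + 2)*(u^2 - 3*u - 4) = (u + 1)*(u + 2)*(u - 4)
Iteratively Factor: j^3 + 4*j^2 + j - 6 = (j - 1)*(j^2 + 5*j + 6) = (j - 1)*(j + 2)*(j + 3)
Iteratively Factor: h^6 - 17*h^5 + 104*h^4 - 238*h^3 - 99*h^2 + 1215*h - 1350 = (h - 3)*(h^5 - 14*h^4 + 62*h^3 - 52*h^2 - 255*h + 450) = (h - 5)*(h - 3)*(h^4 - 9*h^3 + 17*h^2 + 33*h - 90) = (h - 5)*(h - 3)^2*(h^3 - 6*h^2 - h + 30) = (h - 5)^2*(h - 3)^2*(h^2 - h - 6) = (h - 5)^2*(h - 3)^3*(h + 2)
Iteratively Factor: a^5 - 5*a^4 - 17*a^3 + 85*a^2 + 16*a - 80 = (a - 5)*(a^4 - 17*a^2 + 16) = (a - 5)*(a - 1)*(a^3 + a^2 - 16*a - 16) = (a - 5)*(a - 1)*(a + 4)*(a^2 - 3*a - 4) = (a - 5)*(a - 4)*(a - 1)*(a + 4)*(a + 1)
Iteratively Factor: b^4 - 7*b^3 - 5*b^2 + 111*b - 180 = (b + 4)*(b^3 - 11*b^2 + 39*b - 45) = (b - 5)*(b + 4)*(b^2 - 6*b + 9) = (b - 5)*(b - 3)*(b + 4)*(b - 3)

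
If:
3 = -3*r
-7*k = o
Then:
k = -o/7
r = -1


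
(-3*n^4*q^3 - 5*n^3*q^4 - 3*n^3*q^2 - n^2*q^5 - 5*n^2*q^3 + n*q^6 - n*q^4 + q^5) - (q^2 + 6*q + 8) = -3*n^4*q^3 - 5*n^3*q^4 - 3*n^3*q^2 - n^2*q^5 - 5*n^2*q^3 + n*q^6 - n*q^4 + q^5 - q^2 - 6*q - 8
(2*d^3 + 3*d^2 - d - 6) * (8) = 16*d^3 + 24*d^2 - 8*d - 48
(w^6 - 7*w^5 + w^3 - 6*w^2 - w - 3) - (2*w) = w^6 - 7*w^5 + w^3 - 6*w^2 - 3*w - 3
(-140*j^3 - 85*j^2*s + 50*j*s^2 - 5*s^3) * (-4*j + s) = 560*j^4 + 200*j^3*s - 285*j^2*s^2 + 70*j*s^3 - 5*s^4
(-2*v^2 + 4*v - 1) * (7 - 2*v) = 4*v^3 - 22*v^2 + 30*v - 7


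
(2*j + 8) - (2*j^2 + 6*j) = -2*j^2 - 4*j + 8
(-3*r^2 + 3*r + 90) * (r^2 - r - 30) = -3*r^4 + 6*r^3 + 177*r^2 - 180*r - 2700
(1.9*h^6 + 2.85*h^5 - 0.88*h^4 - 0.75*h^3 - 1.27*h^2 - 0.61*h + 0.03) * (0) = 0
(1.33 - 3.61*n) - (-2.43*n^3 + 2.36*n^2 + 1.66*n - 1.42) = 2.43*n^3 - 2.36*n^2 - 5.27*n + 2.75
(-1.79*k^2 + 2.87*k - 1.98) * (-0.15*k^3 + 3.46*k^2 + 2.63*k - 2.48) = 0.2685*k^5 - 6.6239*k^4 + 5.5195*k^3 + 5.1365*k^2 - 12.325*k + 4.9104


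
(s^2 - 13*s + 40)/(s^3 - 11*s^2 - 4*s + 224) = (s - 5)/(s^2 - 3*s - 28)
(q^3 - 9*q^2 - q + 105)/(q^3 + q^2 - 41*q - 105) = (q - 5)/(q + 5)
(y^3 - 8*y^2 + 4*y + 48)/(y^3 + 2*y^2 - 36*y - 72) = (y - 4)/(y + 6)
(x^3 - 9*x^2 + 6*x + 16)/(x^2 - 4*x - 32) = (x^2 - x - 2)/(x + 4)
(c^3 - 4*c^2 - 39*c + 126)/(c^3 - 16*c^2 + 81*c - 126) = (c + 6)/(c - 6)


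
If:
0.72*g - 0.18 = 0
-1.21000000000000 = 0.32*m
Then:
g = 0.25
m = -3.78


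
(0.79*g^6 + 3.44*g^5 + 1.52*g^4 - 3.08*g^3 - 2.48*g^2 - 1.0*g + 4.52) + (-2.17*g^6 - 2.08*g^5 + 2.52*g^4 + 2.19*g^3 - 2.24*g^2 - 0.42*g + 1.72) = -1.38*g^6 + 1.36*g^5 + 4.04*g^4 - 0.89*g^3 - 4.72*g^2 - 1.42*g + 6.24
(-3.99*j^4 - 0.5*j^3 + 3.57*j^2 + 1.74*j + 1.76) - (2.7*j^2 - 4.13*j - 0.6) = -3.99*j^4 - 0.5*j^3 + 0.87*j^2 + 5.87*j + 2.36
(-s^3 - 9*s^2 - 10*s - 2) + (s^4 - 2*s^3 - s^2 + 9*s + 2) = s^4 - 3*s^3 - 10*s^2 - s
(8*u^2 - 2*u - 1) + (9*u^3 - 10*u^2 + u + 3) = 9*u^3 - 2*u^2 - u + 2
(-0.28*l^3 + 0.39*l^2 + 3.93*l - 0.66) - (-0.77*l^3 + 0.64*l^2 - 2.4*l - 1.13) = 0.49*l^3 - 0.25*l^2 + 6.33*l + 0.47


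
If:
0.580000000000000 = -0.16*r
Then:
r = -3.62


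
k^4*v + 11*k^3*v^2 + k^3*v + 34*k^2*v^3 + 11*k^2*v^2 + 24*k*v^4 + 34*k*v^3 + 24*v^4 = (k + v)*(k + 4*v)*(k + 6*v)*(k*v + v)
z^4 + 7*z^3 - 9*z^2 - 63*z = z*(z - 3)*(z + 3)*(z + 7)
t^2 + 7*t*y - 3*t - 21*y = (t - 3)*(t + 7*y)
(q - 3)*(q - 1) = q^2 - 4*q + 3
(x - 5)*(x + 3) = x^2 - 2*x - 15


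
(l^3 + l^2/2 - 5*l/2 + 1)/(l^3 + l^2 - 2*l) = (l - 1/2)/l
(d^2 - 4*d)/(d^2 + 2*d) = (d - 4)/(d + 2)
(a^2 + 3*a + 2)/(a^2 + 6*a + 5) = (a + 2)/(a + 5)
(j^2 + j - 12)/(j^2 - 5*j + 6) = (j + 4)/(j - 2)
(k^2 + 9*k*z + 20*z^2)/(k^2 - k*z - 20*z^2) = (-k - 5*z)/(-k + 5*z)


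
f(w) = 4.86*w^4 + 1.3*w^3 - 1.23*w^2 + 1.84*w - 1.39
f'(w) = 19.44*w^3 + 3.9*w^2 - 2.46*w + 1.84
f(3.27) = 592.61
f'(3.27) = 715.23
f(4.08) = 1420.65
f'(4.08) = 1377.04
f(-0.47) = -2.42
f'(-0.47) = 1.84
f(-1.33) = 6.14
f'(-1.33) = -33.72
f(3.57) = 838.07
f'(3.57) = 927.27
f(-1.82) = 36.67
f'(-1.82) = -97.96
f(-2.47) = 147.87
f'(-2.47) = -261.24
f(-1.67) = 23.85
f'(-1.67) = -73.72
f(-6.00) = 5961.05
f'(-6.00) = -4042.04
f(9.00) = 32749.70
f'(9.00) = 14467.36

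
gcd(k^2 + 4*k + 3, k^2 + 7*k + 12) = k + 3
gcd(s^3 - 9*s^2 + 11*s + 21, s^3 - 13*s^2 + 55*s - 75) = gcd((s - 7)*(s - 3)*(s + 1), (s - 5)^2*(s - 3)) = s - 3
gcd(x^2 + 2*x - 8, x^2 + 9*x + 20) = x + 4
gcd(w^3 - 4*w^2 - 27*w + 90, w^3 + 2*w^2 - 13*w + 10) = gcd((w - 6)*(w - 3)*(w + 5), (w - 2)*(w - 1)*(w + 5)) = w + 5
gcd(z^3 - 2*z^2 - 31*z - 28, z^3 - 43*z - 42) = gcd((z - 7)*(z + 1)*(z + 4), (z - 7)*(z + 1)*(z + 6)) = z^2 - 6*z - 7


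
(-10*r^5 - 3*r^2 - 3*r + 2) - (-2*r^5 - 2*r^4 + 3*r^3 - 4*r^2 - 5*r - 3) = -8*r^5 + 2*r^4 - 3*r^3 + r^2 + 2*r + 5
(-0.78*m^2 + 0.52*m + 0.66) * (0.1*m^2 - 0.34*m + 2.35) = -0.078*m^4 + 0.3172*m^3 - 1.9438*m^2 + 0.9976*m + 1.551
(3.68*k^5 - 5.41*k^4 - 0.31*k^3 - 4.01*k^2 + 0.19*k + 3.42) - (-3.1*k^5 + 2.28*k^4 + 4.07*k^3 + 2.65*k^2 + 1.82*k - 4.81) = 6.78*k^5 - 7.69*k^4 - 4.38*k^3 - 6.66*k^2 - 1.63*k + 8.23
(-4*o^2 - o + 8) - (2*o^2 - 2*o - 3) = -6*o^2 + o + 11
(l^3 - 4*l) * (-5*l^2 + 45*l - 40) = -5*l^5 + 45*l^4 - 20*l^3 - 180*l^2 + 160*l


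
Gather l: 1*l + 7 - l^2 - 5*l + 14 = -l^2 - 4*l + 21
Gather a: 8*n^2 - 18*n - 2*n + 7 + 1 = 8*n^2 - 20*n + 8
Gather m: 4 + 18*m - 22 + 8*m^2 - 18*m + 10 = 8*m^2 - 8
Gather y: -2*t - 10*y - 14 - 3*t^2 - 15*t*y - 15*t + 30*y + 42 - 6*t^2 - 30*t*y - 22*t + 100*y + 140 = -9*t^2 - 39*t + y*(120 - 45*t) + 168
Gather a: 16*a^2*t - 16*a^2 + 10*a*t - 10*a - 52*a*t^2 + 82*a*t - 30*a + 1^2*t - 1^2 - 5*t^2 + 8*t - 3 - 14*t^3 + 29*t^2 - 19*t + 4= a^2*(16*t - 16) + a*(-52*t^2 + 92*t - 40) - 14*t^3 + 24*t^2 - 10*t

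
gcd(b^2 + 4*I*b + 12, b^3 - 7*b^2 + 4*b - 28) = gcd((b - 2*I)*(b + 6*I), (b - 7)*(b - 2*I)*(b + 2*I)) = b - 2*I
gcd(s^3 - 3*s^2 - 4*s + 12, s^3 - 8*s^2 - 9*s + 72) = s - 3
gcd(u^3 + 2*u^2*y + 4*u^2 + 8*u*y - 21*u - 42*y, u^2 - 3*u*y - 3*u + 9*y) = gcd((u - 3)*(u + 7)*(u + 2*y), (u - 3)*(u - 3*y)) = u - 3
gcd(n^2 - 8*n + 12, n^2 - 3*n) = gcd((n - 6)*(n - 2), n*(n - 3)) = 1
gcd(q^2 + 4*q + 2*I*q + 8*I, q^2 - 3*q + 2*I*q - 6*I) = q + 2*I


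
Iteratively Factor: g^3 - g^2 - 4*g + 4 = (g - 1)*(g^2 - 4) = (g - 2)*(g - 1)*(g + 2)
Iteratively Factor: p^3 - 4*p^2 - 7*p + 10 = (p + 2)*(p^2 - 6*p + 5) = (p - 1)*(p + 2)*(p - 5)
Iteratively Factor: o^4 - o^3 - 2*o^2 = (o - 2)*(o^3 + o^2) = o*(o - 2)*(o^2 + o) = o*(o - 2)*(o + 1)*(o)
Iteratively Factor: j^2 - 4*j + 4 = (j - 2)*(j - 2)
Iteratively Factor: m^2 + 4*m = (m + 4)*(m)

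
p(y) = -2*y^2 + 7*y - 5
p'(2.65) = -3.60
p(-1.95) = -26.26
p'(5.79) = -16.16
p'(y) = 7 - 4*y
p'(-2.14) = 15.56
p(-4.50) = -77.00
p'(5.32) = -14.28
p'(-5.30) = 28.20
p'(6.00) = -17.00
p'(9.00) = -29.00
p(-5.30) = -98.28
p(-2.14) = -29.14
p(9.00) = -104.00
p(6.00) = -35.00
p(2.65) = -0.50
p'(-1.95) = 14.80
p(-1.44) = -19.23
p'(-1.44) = 12.76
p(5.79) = -31.52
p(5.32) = -24.36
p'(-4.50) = 25.00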